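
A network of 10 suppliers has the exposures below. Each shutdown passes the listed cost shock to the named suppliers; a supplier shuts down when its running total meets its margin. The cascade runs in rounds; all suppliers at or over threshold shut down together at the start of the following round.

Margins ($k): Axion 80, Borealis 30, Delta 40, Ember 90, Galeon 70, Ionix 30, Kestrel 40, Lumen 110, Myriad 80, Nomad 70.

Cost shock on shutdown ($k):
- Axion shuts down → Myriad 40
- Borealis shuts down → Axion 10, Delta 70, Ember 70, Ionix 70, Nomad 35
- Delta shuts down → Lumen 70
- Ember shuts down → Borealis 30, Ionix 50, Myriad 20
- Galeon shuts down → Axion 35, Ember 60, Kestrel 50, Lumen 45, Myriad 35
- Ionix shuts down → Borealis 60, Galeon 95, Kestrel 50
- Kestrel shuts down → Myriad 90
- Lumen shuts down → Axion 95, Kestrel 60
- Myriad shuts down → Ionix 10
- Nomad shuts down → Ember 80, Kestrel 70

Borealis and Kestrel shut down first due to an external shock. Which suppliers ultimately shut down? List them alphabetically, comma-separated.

Round 1 — Borealis, Kestrel shut down (initial).
  Axion: +10 → 10 < 80
  Delta: +70 → 70 ≥ 40
  Ember: +70 → 70 < 90
  Ionix: +70 → 70 ≥ 30
  Myriad: +90 → 90 ≥ 80
  Nomad: +35 → 35 < 70
Round 2 — Delta, Ionix, Myriad shut down.
  Galeon: +95 → 95 ≥ 70
  Lumen: +70 → 70 < 110
Round 3 — Galeon shuts down.
  Axion: +35 → 45 < 80
  Ember: +60 → 130 ≥ 90
  Lumen: +45 → 115 ≥ 110
Round 4 — Ember, Lumen shut down.
  Axion: +95 → 140 ≥ 80
Round 5 — Axion shuts down.
No further shutdowns.

Axion, Borealis, Delta, Ember, Galeon, Ionix, Kestrel, Lumen, Myriad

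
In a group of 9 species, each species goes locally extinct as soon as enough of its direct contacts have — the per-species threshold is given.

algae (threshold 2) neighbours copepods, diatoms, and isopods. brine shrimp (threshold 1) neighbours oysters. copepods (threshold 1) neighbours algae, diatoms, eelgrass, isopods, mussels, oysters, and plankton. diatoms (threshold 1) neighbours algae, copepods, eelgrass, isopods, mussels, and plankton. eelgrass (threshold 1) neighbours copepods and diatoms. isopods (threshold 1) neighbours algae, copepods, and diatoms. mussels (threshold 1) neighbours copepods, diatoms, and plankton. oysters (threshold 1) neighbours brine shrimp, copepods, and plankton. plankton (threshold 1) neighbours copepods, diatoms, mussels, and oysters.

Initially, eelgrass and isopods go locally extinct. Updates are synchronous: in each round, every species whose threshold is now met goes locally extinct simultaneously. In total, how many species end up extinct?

Round 1 — eelgrass, isopods go locally extinct (initial).
Round 2 — checking thresholds:
  algae: 1 of 3 neighbours < 2, holds.
  copepods: 2 of 7 neighbours ≥ 1, goes locally extinct.
  diatoms: 2 of 6 neighbours ≥ 1, goes locally extinct.
Round 3 — checking thresholds:
  algae: 3 of 3 neighbours ≥ 2, goes locally extinct.
  mussels: 2 of 3 neighbours ≥ 1, goes locally extinct.
  oysters: 1 of 3 neighbours ≥ 1, goes locally extinct.
  plankton: 2 of 4 neighbours ≥ 1, goes locally extinct.
Round 4 — checking thresholds:
  brine shrimp: 1 of 1 neighbours ≥ 1, goes locally extinct.
Round 5 — no new extinctions; cascade stops.

9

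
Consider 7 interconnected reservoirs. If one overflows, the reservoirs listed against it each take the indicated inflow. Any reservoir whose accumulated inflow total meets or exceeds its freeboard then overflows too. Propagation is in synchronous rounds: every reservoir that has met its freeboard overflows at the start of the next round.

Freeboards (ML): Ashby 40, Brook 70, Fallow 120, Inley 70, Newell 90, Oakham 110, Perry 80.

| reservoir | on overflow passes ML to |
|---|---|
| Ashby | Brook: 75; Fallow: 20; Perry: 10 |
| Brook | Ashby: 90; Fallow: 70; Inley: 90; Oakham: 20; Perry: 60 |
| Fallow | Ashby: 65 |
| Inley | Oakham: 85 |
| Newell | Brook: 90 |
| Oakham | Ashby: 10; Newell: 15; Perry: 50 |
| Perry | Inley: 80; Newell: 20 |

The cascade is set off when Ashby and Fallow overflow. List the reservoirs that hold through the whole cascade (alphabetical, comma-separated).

Newell, Oakham, Perry

Round 1 — Ashby, Fallow overflow (initial).
  Brook: +75 → 75 ≥ 70
  Perry: +10 → 10 < 80
Round 2 — Brook overflows.
  Inley: +90 → 90 ≥ 70
  Oakham: +20 → 20 < 110
  Perry: +60 → 70 < 80
Round 3 — Inley overflows.
  Oakham: +85 → 105 < 110
No further overflows.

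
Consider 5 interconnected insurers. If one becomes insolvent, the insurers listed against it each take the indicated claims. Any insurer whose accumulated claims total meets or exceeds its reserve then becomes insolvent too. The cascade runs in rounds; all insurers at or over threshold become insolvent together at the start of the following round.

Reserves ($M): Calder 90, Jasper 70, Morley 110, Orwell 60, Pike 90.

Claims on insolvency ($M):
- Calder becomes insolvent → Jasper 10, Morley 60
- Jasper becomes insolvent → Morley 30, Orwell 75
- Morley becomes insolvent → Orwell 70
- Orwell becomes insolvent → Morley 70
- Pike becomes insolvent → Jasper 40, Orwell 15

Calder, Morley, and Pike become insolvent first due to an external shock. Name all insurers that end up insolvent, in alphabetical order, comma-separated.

Calder, Morley, Orwell, Pike

Round 1 — Calder, Morley, Pike become insolvent (initial).
  Jasper: +10+40 → 50 < 70
  Orwell: +70+15 → 85 ≥ 60
Round 2 — Orwell becomes insolvent.
No further insolvencies.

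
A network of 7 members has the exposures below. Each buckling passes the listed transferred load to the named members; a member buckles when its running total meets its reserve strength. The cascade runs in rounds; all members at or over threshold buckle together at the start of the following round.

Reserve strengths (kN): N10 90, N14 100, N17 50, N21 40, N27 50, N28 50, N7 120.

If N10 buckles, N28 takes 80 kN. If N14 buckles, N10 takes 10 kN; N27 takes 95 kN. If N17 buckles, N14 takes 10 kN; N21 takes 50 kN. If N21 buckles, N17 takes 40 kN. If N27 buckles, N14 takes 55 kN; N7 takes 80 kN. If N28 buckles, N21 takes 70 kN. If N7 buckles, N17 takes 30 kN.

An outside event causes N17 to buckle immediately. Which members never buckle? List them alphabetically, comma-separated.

N10, N14, N27, N28, N7

Round 1 — N17 buckles (initial).
  N14: +10 → 10 < 100
  N21: +50 → 50 ≥ 40
Round 2 — N21 buckles.
No further bucklings.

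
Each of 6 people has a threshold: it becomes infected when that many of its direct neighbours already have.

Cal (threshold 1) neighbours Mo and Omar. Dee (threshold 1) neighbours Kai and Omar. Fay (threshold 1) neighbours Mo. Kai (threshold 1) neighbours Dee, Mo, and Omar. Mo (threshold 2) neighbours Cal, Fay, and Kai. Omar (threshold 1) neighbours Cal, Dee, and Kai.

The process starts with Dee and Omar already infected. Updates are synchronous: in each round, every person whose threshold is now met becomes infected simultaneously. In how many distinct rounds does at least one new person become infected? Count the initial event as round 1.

4

Round 1 — Dee, Omar become infected (initial).
Round 2 — checking thresholds:
  Cal: 1 of 2 neighbours ≥ 1, becomes infected.
  Kai: 2 of 3 neighbours ≥ 1, becomes infected.
Round 3 — checking thresholds:
  Mo: 2 of 3 neighbours ≥ 2, becomes infected.
Round 4 — checking thresholds:
  Fay: 1 of 1 neighbours ≥ 1, becomes infected.
Round 5 — no new infections; cascade stops.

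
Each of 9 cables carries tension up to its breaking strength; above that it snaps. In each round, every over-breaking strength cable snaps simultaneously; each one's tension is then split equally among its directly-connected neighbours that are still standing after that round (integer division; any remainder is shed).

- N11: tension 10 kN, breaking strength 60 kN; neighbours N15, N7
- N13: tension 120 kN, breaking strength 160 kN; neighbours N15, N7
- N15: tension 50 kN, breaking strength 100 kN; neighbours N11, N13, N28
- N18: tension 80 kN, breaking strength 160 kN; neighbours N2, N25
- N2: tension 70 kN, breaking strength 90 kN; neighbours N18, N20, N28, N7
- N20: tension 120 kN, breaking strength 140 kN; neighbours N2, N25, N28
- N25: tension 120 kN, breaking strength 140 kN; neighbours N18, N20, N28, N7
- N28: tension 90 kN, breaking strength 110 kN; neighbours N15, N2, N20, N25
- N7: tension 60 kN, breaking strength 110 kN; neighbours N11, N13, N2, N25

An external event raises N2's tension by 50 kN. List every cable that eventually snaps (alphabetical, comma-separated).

Round 1 — N2 at 120 > 90. N2 snaps.
  N2 sheds 120 kN to N18, N20, N28, N7: 30 each.
    N18: 80+30 = 110 ≤ 160
    N20: 120+30 = 150 > 140
    N28: 90+30 = 120 > 110
    N7: 60+30 = 90 ≤ 110
Round 2 — N20, N28 snap.
  N20 sheds 150 kN to N25: 150 each.
    N25: 120+150 = 270 > 140
  N28 sheds 120 kN to N15, N25: 60 each.
    N15: 50+60 = 110 > 100
    N25: 270+60 = 330 > 140
Round 3 — N15, N25 snap.
  N15 sheds 110 kN to N11, N13: 55 each.
    N11: 10+55 = 65 > 60
    N13: 120+55 = 175 > 160
  N25 sheds 330 kN to N18, N7: 165 each.
    N18: 110+165 = 275 > 160
    N7: 90+165 = 255 > 110
Round 4 — N11, N13, N18, N7 snap.
  N11 sheds 65 kN: no online neighbours, lost.
  N13 sheds 175 kN: no online neighbours, lost.
  N18 sheds 275 kN: no online neighbours, lost.
  N7 sheds 255 kN: no online neighbours, lost.
No further breaks.

N11, N13, N15, N18, N2, N20, N25, N28, N7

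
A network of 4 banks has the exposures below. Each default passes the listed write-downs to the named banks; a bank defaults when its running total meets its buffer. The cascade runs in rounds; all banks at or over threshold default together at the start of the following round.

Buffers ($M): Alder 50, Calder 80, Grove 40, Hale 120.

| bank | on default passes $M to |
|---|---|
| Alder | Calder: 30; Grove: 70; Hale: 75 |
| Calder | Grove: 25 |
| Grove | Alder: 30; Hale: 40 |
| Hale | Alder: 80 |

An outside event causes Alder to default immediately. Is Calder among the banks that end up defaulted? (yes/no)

Round 1 — Alder defaults (initial).
  Calder: +30 → 30 < 80
  Grove: +70 → 70 ≥ 40
  Hale: +75 → 75 < 120
Round 2 — Grove defaults.
  Hale: +40 → 115 < 120
No further defaults.

no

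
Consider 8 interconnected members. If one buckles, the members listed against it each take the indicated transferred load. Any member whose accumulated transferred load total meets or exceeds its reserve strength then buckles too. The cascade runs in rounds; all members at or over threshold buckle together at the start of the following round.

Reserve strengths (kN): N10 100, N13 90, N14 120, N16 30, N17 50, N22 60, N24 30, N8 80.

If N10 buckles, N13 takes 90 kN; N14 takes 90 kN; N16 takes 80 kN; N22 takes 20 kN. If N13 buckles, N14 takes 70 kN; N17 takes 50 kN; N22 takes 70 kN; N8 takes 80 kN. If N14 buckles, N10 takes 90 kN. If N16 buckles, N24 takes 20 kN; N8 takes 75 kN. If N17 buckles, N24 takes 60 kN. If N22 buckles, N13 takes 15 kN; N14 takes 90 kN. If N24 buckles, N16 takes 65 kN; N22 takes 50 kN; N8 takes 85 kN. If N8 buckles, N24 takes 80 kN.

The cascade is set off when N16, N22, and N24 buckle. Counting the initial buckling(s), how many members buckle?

Round 1 — N16, N22, N24 buckle (initial).
  N13: +15 → 15 < 90
  N14: +90 → 90 < 120
  N8: +75+85 → 160 ≥ 80
Round 2 — N8 buckles.
No further bucklings.

4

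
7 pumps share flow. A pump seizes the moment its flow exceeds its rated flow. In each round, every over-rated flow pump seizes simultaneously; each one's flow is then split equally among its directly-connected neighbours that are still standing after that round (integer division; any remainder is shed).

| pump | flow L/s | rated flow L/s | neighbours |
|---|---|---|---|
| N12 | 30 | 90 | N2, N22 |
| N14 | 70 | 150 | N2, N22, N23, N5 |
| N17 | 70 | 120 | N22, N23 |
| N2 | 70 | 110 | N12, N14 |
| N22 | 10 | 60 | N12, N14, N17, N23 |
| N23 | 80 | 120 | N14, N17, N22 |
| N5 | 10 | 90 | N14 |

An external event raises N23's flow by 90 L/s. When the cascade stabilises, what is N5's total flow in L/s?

Round 1 — N23 at 170 > 120. N23 seizes.
  N23 sheds 170 L/s to N14, N17, N22: 56 each (2 lost).
    N14: 70+56 = 126 ≤ 150
    N17: 70+56 = 126 > 120
    N22: 10+56 = 66 > 60
Round 2 — N17, N22 seize.
  N17 sheds 126 L/s: no online neighbours, lost.
  N22 sheds 66 L/s to N12, N14: 33 each.
    N12: 30+33 = 63 ≤ 90
    N14: 126+33 = 159 > 150
Round 3 — N14 seizes.
  N14 sheds 159 L/s to N2, N5: 79 each (1 lost).
    N2: 70+79 = 149 > 110
    N5: 10+79 = 89 ≤ 90
Round 4 — N2 seizes.
  N2 sheds 149 L/s to N12: 149 each.
    N12: 63+149 = 212 > 90
Round 5 — N12 seizes.
  N12 sheds 212 L/s: no online neighbours, lost.
No further seizures.

89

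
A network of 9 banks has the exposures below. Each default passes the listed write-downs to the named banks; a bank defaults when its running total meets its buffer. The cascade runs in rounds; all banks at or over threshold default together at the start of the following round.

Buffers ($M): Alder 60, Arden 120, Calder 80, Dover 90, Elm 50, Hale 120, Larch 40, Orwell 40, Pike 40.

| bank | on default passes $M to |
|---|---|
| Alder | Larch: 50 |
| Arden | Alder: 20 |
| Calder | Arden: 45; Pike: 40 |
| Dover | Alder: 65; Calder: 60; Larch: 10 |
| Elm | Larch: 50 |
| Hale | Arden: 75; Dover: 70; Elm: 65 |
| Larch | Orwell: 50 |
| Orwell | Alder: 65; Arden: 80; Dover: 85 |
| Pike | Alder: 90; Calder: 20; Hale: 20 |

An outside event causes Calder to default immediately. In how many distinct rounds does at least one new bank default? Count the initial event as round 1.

6

Round 1 — Calder defaults (initial).
  Arden: +45 → 45 < 120
  Pike: +40 → 40 ≥ 40
Round 2 — Pike defaults.
  Alder: +90 → 90 ≥ 60
  Hale: +20 → 20 < 120
Round 3 — Alder defaults.
  Larch: +50 → 50 ≥ 40
Round 4 — Larch defaults.
  Orwell: +50 → 50 ≥ 40
Round 5 — Orwell defaults.
  Arden: +80 → 125 ≥ 120
  Dover: +85 → 85 < 90
Round 6 — Arden defaults.
No further defaults.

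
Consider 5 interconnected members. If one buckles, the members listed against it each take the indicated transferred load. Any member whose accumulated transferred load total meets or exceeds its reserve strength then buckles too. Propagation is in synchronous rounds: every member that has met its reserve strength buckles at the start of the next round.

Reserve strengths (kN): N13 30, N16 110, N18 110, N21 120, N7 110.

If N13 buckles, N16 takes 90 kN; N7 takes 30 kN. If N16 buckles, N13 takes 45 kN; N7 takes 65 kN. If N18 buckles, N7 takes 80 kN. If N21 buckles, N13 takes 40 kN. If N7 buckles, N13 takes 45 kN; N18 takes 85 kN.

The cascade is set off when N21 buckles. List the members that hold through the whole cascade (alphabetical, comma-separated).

N16, N18, N7

Round 1 — N21 buckles (initial).
  N13: +40 → 40 ≥ 30
Round 2 — N13 buckles.
  N16: +90 → 90 < 110
  N7: +30 → 30 < 110
No further bucklings.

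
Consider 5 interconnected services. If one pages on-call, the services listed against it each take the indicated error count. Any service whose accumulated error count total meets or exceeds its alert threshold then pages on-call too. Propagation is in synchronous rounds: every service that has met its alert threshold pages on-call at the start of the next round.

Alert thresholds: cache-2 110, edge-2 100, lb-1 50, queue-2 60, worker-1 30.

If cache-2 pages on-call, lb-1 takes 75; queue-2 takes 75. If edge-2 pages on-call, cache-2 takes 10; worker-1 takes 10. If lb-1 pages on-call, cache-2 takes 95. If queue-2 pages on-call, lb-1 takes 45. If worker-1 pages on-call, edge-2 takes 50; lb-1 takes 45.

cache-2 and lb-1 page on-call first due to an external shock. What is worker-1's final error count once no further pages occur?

Round 1 — cache-2, lb-1 page on-call (initial).
  queue-2: +75 → 75 ≥ 60
Round 2 — queue-2 pages on-call.
No further pages.

0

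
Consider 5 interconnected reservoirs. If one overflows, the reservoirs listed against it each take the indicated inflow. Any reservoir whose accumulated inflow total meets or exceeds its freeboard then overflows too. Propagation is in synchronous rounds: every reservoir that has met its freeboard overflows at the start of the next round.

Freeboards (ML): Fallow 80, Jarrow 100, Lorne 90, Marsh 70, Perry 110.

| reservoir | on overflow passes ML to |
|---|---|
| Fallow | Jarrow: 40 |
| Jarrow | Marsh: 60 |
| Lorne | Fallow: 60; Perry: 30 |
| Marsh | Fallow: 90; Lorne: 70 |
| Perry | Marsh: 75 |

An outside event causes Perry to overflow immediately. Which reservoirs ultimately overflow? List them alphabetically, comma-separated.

Fallow, Marsh, Perry

Round 1 — Perry overflows (initial).
  Marsh: +75 → 75 ≥ 70
Round 2 — Marsh overflows.
  Fallow: +90 → 90 ≥ 80
  Lorne: +70 → 70 < 90
Round 3 — Fallow overflows.
  Jarrow: +40 → 40 < 100
No further overflows.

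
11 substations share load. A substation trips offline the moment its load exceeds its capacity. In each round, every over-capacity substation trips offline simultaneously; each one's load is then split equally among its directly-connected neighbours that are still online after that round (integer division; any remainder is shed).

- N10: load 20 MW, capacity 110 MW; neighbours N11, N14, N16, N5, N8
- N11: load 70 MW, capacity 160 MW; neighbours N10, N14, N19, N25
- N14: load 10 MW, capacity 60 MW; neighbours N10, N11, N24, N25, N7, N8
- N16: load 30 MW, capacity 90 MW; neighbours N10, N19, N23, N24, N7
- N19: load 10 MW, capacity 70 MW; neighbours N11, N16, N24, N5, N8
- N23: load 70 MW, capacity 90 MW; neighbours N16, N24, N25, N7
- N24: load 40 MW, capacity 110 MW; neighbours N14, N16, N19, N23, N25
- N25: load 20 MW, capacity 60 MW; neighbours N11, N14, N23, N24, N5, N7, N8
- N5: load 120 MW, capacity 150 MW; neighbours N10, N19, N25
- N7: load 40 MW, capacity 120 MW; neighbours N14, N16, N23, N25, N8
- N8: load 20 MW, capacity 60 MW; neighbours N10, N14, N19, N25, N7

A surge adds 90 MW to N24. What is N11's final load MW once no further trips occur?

Round 1 — N24 at 130 > 110. N24 trips offline.
  N24 sheds 130 MW to N14, N16, N19, N23, N25: 26 each.
    N14: 10+26 = 36 ≤ 60
    N16: 30+26 = 56 ≤ 90
    N19: 10+26 = 36 ≤ 70
    N23: 70+26 = 96 > 90
    N25: 20+26 = 46 ≤ 60
Round 2 — N23 trips offline.
  N23 sheds 96 MW to N16, N25, N7: 32 each.
    N16: 56+32 = 88 ≤ 90
    N25: 46+32 = 78 > 60
    N7: 40+32 = 72 ≤ 120
Round 3 — N25 trips offline.
  N25 sheds 78 MW to N11, N14, N5, N7, N8: 15 each (3 lost).
    N11: 70+15 = 85 ≤ 160
    N14: 36+15 = 51 ≤ 60
    N5: 120+15 = 135 ≤ 150
    N7: 72+15 = 87 ≤ 120
    N8: 20+15 = 35 ≤ 60
No further trips.

85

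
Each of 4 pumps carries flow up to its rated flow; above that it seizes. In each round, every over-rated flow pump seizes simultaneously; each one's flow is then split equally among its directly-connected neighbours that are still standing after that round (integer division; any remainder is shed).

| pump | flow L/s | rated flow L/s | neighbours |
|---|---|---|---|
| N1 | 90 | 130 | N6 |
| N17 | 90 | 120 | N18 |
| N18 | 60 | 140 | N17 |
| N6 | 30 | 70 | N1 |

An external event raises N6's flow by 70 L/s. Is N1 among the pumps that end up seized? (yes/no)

Round 1 — N6 at 100 > 70. N6 seizes.
  N6 sheds 100 L/s to N1: 100 each.
    N1: 90+100 = 190 > 130
Round 2 — N1 seizes.
  N1 sheds 190 L/s: no online neighbours, lost.
No further seizures.

yes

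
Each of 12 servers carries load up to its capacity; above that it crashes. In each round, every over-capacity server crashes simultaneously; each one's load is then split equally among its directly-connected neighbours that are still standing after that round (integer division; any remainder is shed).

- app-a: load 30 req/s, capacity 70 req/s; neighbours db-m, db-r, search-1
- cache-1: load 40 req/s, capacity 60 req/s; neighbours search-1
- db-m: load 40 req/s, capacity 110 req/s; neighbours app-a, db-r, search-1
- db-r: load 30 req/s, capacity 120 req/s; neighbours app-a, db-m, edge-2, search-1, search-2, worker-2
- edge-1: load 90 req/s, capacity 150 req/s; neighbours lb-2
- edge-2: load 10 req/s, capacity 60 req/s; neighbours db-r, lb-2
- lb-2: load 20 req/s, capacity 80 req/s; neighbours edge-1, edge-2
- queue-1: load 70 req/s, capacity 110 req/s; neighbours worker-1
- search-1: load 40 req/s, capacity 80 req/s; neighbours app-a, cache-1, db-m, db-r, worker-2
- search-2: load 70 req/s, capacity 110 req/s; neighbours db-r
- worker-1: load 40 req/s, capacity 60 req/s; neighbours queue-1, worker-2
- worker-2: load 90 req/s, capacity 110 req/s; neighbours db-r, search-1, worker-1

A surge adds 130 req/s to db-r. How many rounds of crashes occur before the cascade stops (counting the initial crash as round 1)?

Round 1 — db-r at 160 > 120. db-r crashes.
  db-r sheds 160 req/s to app-a, db-m, edge-2, search-1, search-2, worker-2: 26 each (4 lost).
    app-a: 30+26 = 56 ≤ 70
    db-m: 40+26 = 66 ≤ 110
    edge-2: 10+26 = 36 ≤ 60
    search-1: 40+26 = 66 ≤ 80
    search-2: 70+26 = 96 ≤ 110
    worker-2: 90+26 = 116 > 110
Round 2 — worker-2 crashes.
  worker-2 sheds 116 req/s to search-1, worker-1: 58 each.
    search-1: 66+58 = 124 > 80
    worker-1: 40+58 = 98 > 60
Round 3 — search-1, worker-1 crash.
  search-1 sheds 124 req/s to app-a, cache-1, db-m: 41 each (1 lost).
    app-a: 56+41 = 97 > 70
    cache-1: 40+41 = 81 > 60
    db-m: 66+41 = 107 ≤ 110
  worker-1 sheds 98 req/s to queue-1: 98 each.
    queue-1: 70+98 = 168 > 110
Round 4 — app-a, cache-1, queue-1 crash.
  app-a sheds 97 req/s to db-m: 97 each.
    db-m: 107+97 = 204 > 110
  cache-1 sheds 81 req/s: no online neighbours, lost.
  queue-1 sheds 168 req/s: no online neighbours, lost.
Round 5 — db-m crashes.
  db-m sheds 204 req/s: no online neighbours, lost.
No further crashes.

5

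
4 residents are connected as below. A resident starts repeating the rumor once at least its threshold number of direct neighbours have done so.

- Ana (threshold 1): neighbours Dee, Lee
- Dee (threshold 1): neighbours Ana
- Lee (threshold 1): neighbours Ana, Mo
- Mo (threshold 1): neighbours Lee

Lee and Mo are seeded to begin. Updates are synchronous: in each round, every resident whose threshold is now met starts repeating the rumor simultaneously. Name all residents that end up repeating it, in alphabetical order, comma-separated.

Ana, Dee, Lee, Mo

Round 1 — Lee, Mo start repeating the rumor (initial).
Round 2 — checking thresholds:
  Ana: 1 of 2 neighbours ≥ 1, starts repeating the rumor.
Round 3 — checking thresholds:
  Dee: 1 of 1 neighbours ≥ 1, starts repeating the rumor.
Round 4 — no new spreads; cascade stops.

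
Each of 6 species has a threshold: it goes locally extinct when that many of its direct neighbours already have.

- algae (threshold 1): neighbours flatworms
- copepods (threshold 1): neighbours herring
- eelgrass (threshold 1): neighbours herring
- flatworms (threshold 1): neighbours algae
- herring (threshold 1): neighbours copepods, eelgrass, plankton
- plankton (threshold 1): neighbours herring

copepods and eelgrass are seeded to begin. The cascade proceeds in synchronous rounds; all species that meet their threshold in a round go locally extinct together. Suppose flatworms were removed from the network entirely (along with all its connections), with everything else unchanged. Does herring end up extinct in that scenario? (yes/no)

yes

With flatworms removed:
Round 1 — copepods, eelgrass go locally extinct (initial).
Round 2 — checking thresholds:
  herring: 2 of 3 neighbours ≥ 1, goes locally extinct.
Round 3 — checking thresholds:
  plankton: 1 of 1 neighbours ≥ 1, goes locally extinct.
Round 4 — no new extinctions; cascade stops.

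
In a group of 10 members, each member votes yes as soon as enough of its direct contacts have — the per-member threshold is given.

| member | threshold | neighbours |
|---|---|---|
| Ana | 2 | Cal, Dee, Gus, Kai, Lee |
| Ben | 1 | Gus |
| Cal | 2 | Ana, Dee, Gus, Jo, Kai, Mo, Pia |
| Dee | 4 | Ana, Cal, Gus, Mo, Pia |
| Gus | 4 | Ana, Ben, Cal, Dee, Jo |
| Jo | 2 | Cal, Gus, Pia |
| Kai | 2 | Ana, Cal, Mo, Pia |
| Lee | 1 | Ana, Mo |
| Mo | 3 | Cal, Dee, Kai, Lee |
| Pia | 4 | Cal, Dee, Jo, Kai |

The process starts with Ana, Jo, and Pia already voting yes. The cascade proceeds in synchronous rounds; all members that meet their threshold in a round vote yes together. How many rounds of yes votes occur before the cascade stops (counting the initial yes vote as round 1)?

6

Round 1 — Ana, Jo, Pia vote yes (initial).
Round 2 — checking thresholds:
  Cal: 3 of 7 neighbours ≥ 2, votes yes.
  Dee: 2 of 5 neighbours < 4, below threshold.
  Gus: 2 of 5 neighbours < 4, below threshold.
  Kai: 2 of 4 neighbours ≥ 2, votes yes.
  Lee: 1 of 2 neighbours ≥ 1, votes yes.
Round 3 — checking thresholds:
  Dee: 3 of 5 neighbours < 4, below threshold.
  Gus: 3 of 5 neighbours < 4, below threshold.
  Mo: 3 of 4 neighbours ≥ 3, votes yes.
Round 4 — checking thresholds:
  Dee: 4 of 5 neighbours ≥ 4, votes yes.
  Gus: 3 of 5 neighbours < 4, below threshold.
Round 5 — checking thresholds:
  Gus: 4 of 5 neighbours ≥ 4, votes yes.
Round 6 — checking thresholds:
  Ben: 1 of 1 neighbours ≥ 1, votes yes.
Round 7 — no new yes votes; cascade stops.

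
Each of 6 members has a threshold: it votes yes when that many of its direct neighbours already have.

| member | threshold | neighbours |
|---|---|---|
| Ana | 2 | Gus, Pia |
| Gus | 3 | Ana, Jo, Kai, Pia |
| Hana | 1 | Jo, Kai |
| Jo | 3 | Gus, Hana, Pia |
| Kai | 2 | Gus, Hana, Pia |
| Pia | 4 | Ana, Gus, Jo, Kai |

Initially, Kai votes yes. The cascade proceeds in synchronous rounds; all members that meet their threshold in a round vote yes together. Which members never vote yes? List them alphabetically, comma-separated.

Ana, Gus, Jo, Pia

Round 1 — Kai votes yes (initial).
Round 2 — checking thresholds:
  Gus: 1 of 4 neighbours < 3, holds.
  Hana: 1 of 2 neighbours ≥ 1, votes yes.
  Pia: 1 of 4 neighbours < 4, holds.
Round 3 — no new yes votes; cascade stops.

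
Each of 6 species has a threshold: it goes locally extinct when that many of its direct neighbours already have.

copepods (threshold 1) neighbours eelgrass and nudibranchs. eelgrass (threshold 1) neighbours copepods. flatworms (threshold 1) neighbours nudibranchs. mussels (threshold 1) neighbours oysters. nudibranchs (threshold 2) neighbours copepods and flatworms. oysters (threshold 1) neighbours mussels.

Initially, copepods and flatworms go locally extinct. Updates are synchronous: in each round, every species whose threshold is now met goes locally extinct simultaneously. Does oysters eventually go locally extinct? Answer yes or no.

Round 1 — copepods, flatworms go locally extinct (initial).
Round 2 — checking thresholds:
  eelgrass: 1 of 1 neighbours ≥ 1, goes locally extinct.
  nudibranchs: 2 of 2 neighbours ≥ 2, goes locally extinct.
Round 3 — no new extinctions; cascade stops.

no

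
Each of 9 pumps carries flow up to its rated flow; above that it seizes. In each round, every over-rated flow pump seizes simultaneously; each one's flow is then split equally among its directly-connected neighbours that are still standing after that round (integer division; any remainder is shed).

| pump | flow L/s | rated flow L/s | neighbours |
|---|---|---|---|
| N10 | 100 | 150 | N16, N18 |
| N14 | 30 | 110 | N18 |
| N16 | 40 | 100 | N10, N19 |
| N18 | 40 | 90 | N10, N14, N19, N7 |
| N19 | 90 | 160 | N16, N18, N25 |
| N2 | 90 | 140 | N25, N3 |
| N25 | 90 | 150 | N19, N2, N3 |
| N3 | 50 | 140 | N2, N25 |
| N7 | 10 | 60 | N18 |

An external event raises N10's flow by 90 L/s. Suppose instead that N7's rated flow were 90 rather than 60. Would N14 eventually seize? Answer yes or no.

With N7's rated flow at 90:
Round 1 — N10 at 190 > 150. N10 seizes.
  N10 sheds 190 L/s to N16, N18: 95 each.
    N16: 40+95 = 135 > 100
    N18: 40+95 = 135 > 90
Round 2 — N16, N18 seize.
  N16 sheds 135 L/s to N19: 135 each.
    N19: 90+135 = 225 > 160
  N18 sheds 135 L/s to N14, N19, N7: 45 each.
    N14: 30+45 = 75 ≤ 110
    N19: 225+45 = 270 > 160
    N7: 10+45 = 55 ≤ 90
Round 3 — N19 seizes.
  N19 sheds 270 L/s to N25: 270 each.
    N25: 90+270 = 360 > 150
Round 4 — N25 seizes.
  N25 sheds 360 L/s to N2, N3: 180 each.
    N2: 90+180 = 270 > 140
    N3: 50+180 = 230 > 140
Round 5 — N2, N3 seize.
  N2 sheds 270 L/s: no online neighbours, lost.
  N3 sheds 230 L/s: no online neighbours, lost.
No further seizures.

no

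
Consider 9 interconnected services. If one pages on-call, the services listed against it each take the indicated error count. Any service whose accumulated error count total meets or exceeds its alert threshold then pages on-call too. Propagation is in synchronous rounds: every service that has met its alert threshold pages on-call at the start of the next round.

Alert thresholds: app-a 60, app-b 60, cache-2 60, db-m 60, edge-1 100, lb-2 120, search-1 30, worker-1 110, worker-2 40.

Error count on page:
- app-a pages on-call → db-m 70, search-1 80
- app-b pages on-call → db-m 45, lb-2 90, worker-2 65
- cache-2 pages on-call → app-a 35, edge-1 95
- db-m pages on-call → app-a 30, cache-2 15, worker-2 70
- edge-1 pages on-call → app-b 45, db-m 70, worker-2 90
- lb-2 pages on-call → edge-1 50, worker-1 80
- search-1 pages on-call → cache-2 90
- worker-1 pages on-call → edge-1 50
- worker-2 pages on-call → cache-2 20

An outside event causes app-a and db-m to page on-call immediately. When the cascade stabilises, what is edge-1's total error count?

95

Round 1 — app-a, db-m page on-call (initial).
  cache-2: +15 → 15 < 60
  search-1: +80 → 80 ≥ 30
  worker-2: +70 → 70 ≥ 40
Round 2 — search-1, worker-2 page on-call.
  cache-2: +90+20 → 125 ≥ 60
Round 3 — cache-2 pages on-call.
  edge-1: +95 → 95 < 100
No further pages.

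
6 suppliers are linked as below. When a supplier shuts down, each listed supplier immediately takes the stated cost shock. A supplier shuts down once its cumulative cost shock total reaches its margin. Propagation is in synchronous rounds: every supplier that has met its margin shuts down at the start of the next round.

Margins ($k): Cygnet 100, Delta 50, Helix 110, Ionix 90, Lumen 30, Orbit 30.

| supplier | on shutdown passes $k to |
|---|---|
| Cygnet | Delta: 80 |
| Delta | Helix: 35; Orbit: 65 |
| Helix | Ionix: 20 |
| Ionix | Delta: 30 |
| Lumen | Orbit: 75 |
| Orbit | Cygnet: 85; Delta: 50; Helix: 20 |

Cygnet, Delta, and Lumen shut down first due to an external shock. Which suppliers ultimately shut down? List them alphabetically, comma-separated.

Round 1 — Cygnet, Delta, Lumen shut down (initial).
  Helix: +35 → 35 < 110
  Orbit: +65+75 → 140 ≥ 30
Round 2 — Orbit shuts down.
  Helix: +20 → 55 < 110
No further shutdowns.

Cygnet, Delta, Lumen, Orbit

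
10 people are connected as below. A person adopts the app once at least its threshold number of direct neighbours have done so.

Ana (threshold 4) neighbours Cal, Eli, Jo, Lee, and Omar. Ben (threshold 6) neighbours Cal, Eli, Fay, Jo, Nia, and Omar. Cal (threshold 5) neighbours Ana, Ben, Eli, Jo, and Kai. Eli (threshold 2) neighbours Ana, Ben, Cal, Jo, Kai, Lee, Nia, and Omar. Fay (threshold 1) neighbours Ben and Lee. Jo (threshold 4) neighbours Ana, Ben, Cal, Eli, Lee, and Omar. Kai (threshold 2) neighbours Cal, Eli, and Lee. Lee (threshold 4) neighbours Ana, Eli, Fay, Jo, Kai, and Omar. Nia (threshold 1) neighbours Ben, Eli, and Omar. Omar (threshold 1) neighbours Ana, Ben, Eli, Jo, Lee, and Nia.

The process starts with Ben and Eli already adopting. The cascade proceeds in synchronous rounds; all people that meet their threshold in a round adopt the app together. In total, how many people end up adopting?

Round 1 — Ben, Eli adopt the app (initial).
Round 2 — checking thresholds:
  Ana: 1 of 5 neighbours < 4, not yet.
  Cal: 2 of 5 neighbours < 5, not yet.
  Fay: 1 of 2 neighbours ≥ 1, adopts the app.
  Jo: 2 of 6 neighbours < 4, not yet.
  Kai: 1 of 3 neighbours < 2, not yet.
  Lee: 1 of 6 neighbours < 4, not yet.
  Nia: 2 of 3 neighbours ≥ 1, adopts the app.
  Omar: 2 of 6 neighbours ≥ 1, adopts the app.
Round 3 — no new adoptions; cascade stops.

5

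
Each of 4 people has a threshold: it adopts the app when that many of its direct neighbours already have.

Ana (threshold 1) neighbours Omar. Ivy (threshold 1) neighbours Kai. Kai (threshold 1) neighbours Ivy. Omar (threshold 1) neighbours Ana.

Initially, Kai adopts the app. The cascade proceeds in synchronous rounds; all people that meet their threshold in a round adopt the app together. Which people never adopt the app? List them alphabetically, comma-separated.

Round 1 — Kai adopts the app (initial).
Round 2 — checking thresholds:
  Ivy: 1 of 1 neighbours ≥ 1, adopts the app.
Round 3 — no new adoptions; cascade stops.

Ana, Omar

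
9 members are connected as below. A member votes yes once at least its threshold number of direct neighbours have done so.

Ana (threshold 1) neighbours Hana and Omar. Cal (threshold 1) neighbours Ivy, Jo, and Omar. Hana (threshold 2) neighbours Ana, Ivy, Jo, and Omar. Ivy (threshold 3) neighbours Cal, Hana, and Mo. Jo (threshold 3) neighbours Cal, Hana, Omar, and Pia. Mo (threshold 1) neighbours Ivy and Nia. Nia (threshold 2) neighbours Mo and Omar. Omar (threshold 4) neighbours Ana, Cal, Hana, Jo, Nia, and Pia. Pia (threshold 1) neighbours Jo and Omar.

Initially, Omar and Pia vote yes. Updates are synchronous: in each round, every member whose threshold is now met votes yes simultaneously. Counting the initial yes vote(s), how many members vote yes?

6

Round 1 — Omar, Pia vote yes (initial).
Round 2 — checking thresholds:
  Ana: 1 of 2 neighbours ≥ 1, votes yes.
  Cal: 1 of 3 neighbours ≥ 1, votes yes.
  Hana: 1 of 4 neighbours < 2, holds.
  Jo: 2 of 4 neighbours < 3, holds.
  Nia: 1 of 2 neighbours < 2, holds.
Round 3 — checking thresholds:
  Hana: 2 of 4 neighbours ≥ 2, votes yes.
  Ivy: 1 of 3 neighbours < 3, holds.
  Jo: 3 of 4 neighbours ≥ 3, votes yes.
  Nia: 1 of 2 neighbours < 2, holds.
Round 4 — no new yes votes; cascade stops.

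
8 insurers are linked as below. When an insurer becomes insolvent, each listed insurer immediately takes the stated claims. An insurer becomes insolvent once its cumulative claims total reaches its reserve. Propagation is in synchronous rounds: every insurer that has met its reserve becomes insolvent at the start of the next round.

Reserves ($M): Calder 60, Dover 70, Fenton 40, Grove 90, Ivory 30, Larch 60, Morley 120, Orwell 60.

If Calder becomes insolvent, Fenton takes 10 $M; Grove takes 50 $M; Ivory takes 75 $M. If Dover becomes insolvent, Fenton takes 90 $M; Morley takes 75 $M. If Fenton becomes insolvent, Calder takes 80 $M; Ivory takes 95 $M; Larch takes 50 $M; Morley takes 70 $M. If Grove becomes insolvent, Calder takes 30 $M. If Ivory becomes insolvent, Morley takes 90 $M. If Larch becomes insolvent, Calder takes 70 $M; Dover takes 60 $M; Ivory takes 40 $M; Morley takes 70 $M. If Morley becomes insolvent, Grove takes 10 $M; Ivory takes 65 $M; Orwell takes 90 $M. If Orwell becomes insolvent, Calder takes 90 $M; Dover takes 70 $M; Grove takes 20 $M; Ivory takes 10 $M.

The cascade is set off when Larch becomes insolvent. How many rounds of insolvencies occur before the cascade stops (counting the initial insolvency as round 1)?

6

Round 1 — Larch becomes insolvent (initial).
  Calder: +70 → 70 ≥ 60
  Dover: +60 → 60 < 70
  Ivory: +40 → 40 ≥ 30
  Morley: +70 → 70 < 120
Round 2 — Calder, Ivory become insolvent.
  Fenton: +10 → 10 < 40
  Grove: +50 → 50 < 90
  Morley: +90 → 160 ≥ 120
Round 3 — Morley becomes insolvent.
  Grove: +10 → 60 < 90
  Orwell: +90 → 90 ≥ 60
Round 4 — Orwell becomes insolvent.
  Dover: +70 → 130 ≥ 70
  Grove: +20 → 80 < 90
Round 5 — Dover becomes insolvent.
  Fenton: +90 → 100 ≥ 40
Round 6 — Fenton becomes insolvent.
No further insolvencies.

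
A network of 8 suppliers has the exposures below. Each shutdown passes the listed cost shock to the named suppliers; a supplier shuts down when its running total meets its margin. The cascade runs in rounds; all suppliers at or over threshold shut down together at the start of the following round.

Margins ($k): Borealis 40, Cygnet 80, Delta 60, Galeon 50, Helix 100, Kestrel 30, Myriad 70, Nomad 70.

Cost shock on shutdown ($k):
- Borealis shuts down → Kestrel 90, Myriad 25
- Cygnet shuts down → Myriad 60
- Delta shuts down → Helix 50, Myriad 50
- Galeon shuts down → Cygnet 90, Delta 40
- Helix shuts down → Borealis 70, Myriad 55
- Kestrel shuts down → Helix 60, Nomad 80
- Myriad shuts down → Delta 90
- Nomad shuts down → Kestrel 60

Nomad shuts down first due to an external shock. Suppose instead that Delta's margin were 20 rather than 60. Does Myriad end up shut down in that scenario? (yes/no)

With Delta's margin at 20:
Round 1 — Nomad shuts down (initial).
  Kestrel: +60 → 60 ≥ 30
Round 2 — Kestrel shuts down.
  Helix: +60 → 60 < 100
No further shutdowns.

no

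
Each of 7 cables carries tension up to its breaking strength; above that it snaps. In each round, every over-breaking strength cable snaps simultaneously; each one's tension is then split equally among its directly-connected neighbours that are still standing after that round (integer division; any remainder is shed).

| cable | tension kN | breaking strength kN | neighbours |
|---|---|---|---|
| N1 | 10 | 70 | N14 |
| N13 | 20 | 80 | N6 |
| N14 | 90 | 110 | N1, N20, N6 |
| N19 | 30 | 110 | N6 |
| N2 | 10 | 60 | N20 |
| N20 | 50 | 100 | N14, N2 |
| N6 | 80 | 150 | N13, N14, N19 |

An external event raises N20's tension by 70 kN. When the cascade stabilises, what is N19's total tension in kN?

107

Round 1 — N20 at 120 > 100. N20 snaps.
  N20 sheds 120 kN to N14, N2: 60 each.
    N14: 90+60 = 150 > 110
    N2: 10+60 = 70 > 60
Round 2 — N14, N2 snap.
  N14 sheds 150 kN to N1, N6: 75 each.
    N1: 10+75 = 85 > 70
    N6: 80+75 = 155 > 150
  N2 sheds 70 kN: no online neighbours, lost.
Round 3 — N1, N6 snap.
  N1 sheds 85 kN: no online neighbours, lost.
  N6 sheds 155 kN to N13, N19: 77 each (1 lost).
    N13: 20+77 = 97 > 80
    N19: 30+77 = 107 ≤ 110
Round 4 — N13 snaps.
  N13 sheds 97 kN: no online neighbours, lost.
No further breaks.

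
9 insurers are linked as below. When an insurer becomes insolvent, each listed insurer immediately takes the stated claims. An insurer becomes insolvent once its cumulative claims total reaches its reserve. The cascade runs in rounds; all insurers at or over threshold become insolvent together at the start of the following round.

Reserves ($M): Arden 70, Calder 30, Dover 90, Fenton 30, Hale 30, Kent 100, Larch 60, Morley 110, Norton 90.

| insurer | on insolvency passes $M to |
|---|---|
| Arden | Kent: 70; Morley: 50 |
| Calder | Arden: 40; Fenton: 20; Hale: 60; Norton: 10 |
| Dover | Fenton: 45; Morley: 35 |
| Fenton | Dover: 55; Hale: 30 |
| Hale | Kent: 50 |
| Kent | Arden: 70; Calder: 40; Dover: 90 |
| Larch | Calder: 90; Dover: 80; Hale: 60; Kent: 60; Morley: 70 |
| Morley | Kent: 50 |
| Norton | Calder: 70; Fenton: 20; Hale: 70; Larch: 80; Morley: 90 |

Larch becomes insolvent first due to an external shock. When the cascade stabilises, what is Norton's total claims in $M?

10

Round 1 — Larch becomes insolvent (initial).
  Calder: +90 → 90 ≥ 30
  Dover: +80 → 80 < 90
  Hale: +60 → 60 ≥ 30
  Kent: +60 → 60 < 100
  Morley: +70 → 70 < 110
Round 2 — Calder, Hale become insolvent.
  Arden: +40 → 40 < 70
  Fenton: +20 → 20 < 30
  Kent: +50 → 110 ≥ 100
  Norton: +10 → 10 < 90
Round 3 — Kent becomes insolvent.
  Arden: +70 → 110 ≥ 70
  Dover: +90 → 170 ≥ 90
Round 4 — Arden, Dover become insolvent.
  Fenton: +45 → 65 ≥ 30
  Morley: +50+35 → 155 ≥ 110
Round 5 — Fenton, Morley become insolvent.
No further insolvencies.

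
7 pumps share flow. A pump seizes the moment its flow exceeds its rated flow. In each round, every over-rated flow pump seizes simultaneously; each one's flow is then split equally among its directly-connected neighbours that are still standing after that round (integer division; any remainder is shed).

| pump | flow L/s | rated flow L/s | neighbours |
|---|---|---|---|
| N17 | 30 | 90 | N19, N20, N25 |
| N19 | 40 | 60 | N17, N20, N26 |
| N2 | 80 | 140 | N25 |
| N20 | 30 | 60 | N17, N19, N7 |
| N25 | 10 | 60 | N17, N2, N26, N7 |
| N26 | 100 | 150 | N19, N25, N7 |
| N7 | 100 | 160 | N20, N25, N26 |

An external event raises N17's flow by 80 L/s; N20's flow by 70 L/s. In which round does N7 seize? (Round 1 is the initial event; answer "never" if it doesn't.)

Round 1 — N17 at 110 > 90; N20 at 100 > 60. N17, N20 seize.
  N17 sheds 110 L/s to N19, N25: 55 each.
    N19: 40+55 = 95 > 60
    N25: 10+55 = 65 > 60
  N20 sheds 100 L/s to N19, N7: 50 each.
    N19: 95+50 = 145 > 60
    N7: 100+50 = 150 ≤ 160
Round 2 — N19, N25 seize.
  N19 sheds 145 L/s to N26: 145 each.
    N26: 100+145 = 245 > 150
  N25 sheds 65 L/s to N2, N26, N7: 21 each (2 lost).
    N2: 80+21 = 101 ≤ 140
    N26: 245+21 = 266 > 150
    N7: 150+21 = 171 > 160
Round 3 — N26, N7 seize.
  N26 sheds 266 L/s: no online neighbours, lost.
  N7 sheds 171 L/s: no online neighbours, lost.
No further seizures.

3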